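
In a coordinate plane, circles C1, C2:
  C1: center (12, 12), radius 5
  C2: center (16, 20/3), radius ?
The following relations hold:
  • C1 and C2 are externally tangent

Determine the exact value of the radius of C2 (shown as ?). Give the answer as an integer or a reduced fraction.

5/3

1. [ext C1·C2]  r_C2² + 10r_C2 − 175/9 = 0  ⇒  r_C2 = 5/3 (r>0 drops 1)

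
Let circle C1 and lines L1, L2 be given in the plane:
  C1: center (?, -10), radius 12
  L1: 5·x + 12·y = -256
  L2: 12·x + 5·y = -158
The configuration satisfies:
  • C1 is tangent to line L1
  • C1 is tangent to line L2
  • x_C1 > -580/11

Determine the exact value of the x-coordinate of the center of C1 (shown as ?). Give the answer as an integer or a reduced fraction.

4

1. [C1‖L1]  x_C1² + (272/5)x_C1 − 1168/5 = 0  ⇒  x_C1 = -292/5 or 4
2. [C1‖L2]  x_C1² + 18x_C1 − 88 = 0  ⇒  x_C1 = -22 or 4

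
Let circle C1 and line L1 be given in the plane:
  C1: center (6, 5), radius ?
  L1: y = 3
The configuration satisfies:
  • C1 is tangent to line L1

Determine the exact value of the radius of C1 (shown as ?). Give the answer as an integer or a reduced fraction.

2

1. [C1‖L1]  r_C1² − 4 = 0  ⇒  r_C1 = 2 (r>0 drops 1)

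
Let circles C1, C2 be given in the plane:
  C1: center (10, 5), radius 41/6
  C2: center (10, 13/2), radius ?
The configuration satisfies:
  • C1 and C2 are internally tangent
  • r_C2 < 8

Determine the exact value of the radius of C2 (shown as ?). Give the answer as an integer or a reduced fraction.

1. [int C1,C2]  r_C2² − (41/3)r_C2 + 400/9 = 0  ⇒  r_C2 = 16/3 or 25/3
2. given r_C2 < 8: keep 16/3

16/3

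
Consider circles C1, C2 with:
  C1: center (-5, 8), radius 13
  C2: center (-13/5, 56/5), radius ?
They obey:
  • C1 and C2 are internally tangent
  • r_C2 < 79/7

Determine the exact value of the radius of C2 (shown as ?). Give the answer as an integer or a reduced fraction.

9

1. [int C1,C2]  r_C2² − 26r_C2 + 153 = 0  ⇒  r_C2 = 9 or 17
2. given r_C2 < 79/7: keep 9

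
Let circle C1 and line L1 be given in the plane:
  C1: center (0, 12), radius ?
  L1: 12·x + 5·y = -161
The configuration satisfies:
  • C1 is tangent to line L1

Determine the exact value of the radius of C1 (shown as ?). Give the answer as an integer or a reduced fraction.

17

1. [C1‖L1]  r_C1² − 289 = 0  ⇒  r_C1 = 17 (r>0 drops 1)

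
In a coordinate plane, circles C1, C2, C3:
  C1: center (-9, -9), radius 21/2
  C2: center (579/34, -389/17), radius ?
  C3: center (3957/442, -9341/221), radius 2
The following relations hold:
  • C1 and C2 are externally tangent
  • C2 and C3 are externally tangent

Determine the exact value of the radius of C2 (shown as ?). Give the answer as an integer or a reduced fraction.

1. [ext C1·C2]  r_C2² + 21r_C2 − 760 = 0  ⇒  r_C2 = 19 (r>0 drops 1)
2. [ext C2·C3]  r_C2² + 4r_C2 − 437 = 0  ⇒  r_C2 = 19 (r>0 drops 1)

19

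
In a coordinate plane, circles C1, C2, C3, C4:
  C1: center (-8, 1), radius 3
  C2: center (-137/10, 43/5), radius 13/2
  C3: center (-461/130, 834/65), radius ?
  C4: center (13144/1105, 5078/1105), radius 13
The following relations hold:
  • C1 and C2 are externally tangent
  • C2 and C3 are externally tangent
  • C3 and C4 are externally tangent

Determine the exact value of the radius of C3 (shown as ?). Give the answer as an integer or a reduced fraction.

9/2

1. [ext C2·C3]  r_C3² + 13r_C3 − 315/4 = 0  ⇒  r_C3 = 9/2 (r>0 drops 1)
2. [ext C3·C4]  r_C3² + 26r_C3 − 549/4 = 0  ⇒  r_C3 = 9/2 (r>0 drops 1)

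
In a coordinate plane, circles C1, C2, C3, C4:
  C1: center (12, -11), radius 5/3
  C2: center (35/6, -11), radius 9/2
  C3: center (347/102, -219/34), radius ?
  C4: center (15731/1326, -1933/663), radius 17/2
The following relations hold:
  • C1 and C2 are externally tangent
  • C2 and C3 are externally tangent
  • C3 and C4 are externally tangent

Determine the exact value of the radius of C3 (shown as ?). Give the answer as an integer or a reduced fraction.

1. [ext C2·C3]  r_C3² + 9r_C3 − 58/9 = 0  ⇒  r_C3 = 2/3 (r>0 drops 1)
2. [ext C3·C4]  r_C3² + 17r_C3 − 106/9 = 0  ⇒  r_C3 = 2/3 (r>0 drops 1)

2/3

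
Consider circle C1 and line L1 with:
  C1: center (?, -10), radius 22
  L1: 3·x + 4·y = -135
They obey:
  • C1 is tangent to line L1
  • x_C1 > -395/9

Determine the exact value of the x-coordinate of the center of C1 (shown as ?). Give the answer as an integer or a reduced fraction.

5

1. [C1‖L1]  x_C1² + (190/3)x_C1 − 1025/3 = 0  ⇒  x_C1 = -205/3 or 5
2. given x_C1 > -395/9: keep 5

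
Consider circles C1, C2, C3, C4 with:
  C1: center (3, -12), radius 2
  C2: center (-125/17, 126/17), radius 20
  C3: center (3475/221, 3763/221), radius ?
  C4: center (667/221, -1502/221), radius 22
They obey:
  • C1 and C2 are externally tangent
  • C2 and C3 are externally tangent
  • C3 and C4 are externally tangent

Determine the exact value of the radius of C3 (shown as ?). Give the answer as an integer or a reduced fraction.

5

1. [ext C2·C3]  r_C3² + 40r_C3 − 225 = 0  ⇒  r_C3 = 5 (r>0 drops 1)
2. [ext C3·C4]  r_C3² + 44r_C3 − 245 = 0  ⇒  r_C3 = 5 (r>0 drops 1)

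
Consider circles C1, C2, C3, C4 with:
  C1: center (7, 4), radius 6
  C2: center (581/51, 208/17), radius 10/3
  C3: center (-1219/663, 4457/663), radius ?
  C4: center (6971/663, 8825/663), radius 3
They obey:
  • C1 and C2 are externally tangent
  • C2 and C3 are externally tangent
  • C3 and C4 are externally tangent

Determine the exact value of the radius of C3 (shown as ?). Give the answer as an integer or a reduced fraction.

1. [ext C2·C3]  r_C3² + (20/3)r_C3 − 583/3 = 0  ⇒  r_C3 = 11 (r>0 drops 1)
2. [ext C3·C4]  r_C3² + 6r_C3 − 187 = 0  ⇒  r_C3 = 11 (r>0 drops 1)

11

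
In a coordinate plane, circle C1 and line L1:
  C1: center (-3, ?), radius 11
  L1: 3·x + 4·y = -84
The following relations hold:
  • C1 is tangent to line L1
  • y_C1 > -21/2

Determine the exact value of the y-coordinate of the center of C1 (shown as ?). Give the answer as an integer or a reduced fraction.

1. [C1‖L1]  y_C1² + (75/2)y_C1 + 325/2 = 0  ⇒  y_C1 = -65/2 or -5
2. given y_C1 > -21/2: keep -5

-5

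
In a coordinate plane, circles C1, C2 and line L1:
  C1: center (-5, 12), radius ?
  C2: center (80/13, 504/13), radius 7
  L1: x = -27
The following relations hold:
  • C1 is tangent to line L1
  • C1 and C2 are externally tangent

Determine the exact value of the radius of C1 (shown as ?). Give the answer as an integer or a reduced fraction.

22

1. [C1‖L1]  r_C1² − 484 = 0  ⇒  r_C1 = 22 (r>0 drops 1)
2. [ext C1·C2]  r_C1² + 14r_C1 − 792 = 0  ⇒  r_C1 = 22 (r>0 drops 1)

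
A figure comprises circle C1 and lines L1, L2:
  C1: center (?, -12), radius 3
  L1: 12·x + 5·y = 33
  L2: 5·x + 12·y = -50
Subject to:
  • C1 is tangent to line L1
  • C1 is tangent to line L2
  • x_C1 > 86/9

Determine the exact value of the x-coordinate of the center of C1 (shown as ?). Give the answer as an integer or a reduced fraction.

1. [C1‖L1]  x_C1² − (31/2)x_C1 + 99/2 = 0  ⇒  x_C1 = 9/2 or 11
2. [C1‖L2]  x_C1² − (188/5)x_C1 + 1463/5 = 0  ⇒  x_C1 = 11 or 133/5

11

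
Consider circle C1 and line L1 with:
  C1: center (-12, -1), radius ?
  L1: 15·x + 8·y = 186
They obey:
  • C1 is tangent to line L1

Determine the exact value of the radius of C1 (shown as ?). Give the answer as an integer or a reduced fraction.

22

1. [C1‖L1]  r_C1² − 484 = 0  ⇒  r_C1 = 22 (r>0 drops 1)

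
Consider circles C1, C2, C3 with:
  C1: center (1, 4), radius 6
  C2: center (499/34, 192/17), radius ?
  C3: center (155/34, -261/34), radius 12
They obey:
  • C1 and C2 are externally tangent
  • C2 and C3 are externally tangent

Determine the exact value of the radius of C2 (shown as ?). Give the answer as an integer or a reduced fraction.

19/2

1. [ext C1·C2]  r_C2² + 12r_C2 − 817/4 = 0  ⇒  r_C2 = 19/2 (r>0 drops 1)
2. [ext C2·C3]  r_C2² + 24r_C2 − 1273/4 = 0  ⇒  r_C2 = 19/2 (r>0 drops 1)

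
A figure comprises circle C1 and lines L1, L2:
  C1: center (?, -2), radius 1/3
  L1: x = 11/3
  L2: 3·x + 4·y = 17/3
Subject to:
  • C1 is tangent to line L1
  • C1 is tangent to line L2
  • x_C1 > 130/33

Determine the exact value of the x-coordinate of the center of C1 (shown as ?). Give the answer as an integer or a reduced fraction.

4

1. [C1‖L1]  x_C1² − (22/3)x_C1 + 40/3 = 0  ⇒  x_C1 = 10/3 or 4
2. [C1‖L2]  x_C1² − (82/9)x_C1 + 184/9 = 0  ⇒  x_C1 = 4 or 46/9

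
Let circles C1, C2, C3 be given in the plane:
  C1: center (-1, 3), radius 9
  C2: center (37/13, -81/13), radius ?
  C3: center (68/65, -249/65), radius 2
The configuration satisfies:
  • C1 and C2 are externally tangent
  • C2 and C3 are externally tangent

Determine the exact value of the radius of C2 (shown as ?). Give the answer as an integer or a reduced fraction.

1. [ext C1·C2]  r_C2² + 18r_C2 − 19 = 0  ⇒  r_C2 = 1 (r>0 drops 1)
2. [ext C2·C3]  r_C2² + 4r_C2 − 5 = 0  ⇒  r_C2 = 1 (r>0 drops 1)

1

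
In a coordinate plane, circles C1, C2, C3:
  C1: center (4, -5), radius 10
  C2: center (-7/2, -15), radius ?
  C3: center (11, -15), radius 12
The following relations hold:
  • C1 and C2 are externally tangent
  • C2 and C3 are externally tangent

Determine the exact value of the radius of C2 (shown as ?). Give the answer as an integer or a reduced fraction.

1. [ext C1·C2]  r_C2² + 20r_C2 − 225/4 = 0  ⇒  r_C2 = 5/2 (r>0 drops 1)
2. [ext C2·C3]  r_C2² + 24r_C2 − 265/4 = 0  ⇒  r_C2 = 5/2 (r>0 drops 1)

5/2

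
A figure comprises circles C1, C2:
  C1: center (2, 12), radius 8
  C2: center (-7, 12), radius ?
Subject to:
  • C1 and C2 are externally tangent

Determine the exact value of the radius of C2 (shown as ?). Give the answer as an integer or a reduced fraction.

1

1. [ext C1·C2]  r_C2² + 16r_C2 − 17 = 0  ⇒  r_C2 = 1 (r>0 drops 1)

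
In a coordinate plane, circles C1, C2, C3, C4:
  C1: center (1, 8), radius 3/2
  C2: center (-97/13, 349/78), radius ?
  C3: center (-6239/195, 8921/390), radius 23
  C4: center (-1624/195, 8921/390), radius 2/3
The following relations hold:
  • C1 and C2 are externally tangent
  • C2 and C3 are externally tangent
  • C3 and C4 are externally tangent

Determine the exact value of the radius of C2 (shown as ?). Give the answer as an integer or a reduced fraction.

1. [ext C1·C2]  r_C2² + 3r_C2 − 736/9 = 0  ⇒  r_C2 = 23/3 (r>0 drops 1)
2. [ext C2·C3]  r_C2² + 46r_C2 − 3703/9 = 0  ⇒  r_C2 = 23/3 (r>0 drops 1)

23/3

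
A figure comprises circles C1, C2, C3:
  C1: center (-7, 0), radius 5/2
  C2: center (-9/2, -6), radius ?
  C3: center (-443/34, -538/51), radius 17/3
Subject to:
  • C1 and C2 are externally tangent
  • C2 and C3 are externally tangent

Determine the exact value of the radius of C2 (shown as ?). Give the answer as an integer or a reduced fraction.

4

1. [ext C1·C2]  r_C2² + 5r_C2 − 36 = 0  ⇒  r_C2 = 4 (r>0 drops 1)
2. [ext C2·C3]  r_C2² + (34/3)r_C2 − 184/3 = 0  ⇒  r_C2 = 4 (r>0 drops 1)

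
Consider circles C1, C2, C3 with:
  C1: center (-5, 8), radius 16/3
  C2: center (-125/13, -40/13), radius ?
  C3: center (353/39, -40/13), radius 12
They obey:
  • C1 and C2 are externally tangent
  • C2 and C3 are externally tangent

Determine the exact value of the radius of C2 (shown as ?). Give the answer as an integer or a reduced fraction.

1. [ext C1·C2]  r_C2² + (32/3)r_C2 − 1040/9 = 0  ⇒  r_C2 = 20/3 (r>0 drops 1)
2. [ext C2·C3]  r_C2² + 24r_C2 − 1840/9 = 0  ⇒  r_C2 = 20/3 (r>0 drops 1)

20/3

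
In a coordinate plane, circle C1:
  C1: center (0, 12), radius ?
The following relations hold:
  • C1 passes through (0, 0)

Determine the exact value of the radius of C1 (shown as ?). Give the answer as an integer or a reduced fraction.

12

1. [C1∋P]  r_C1² − 144 = 0  ⇒  r_C1 = 12 (r>0 drops 1)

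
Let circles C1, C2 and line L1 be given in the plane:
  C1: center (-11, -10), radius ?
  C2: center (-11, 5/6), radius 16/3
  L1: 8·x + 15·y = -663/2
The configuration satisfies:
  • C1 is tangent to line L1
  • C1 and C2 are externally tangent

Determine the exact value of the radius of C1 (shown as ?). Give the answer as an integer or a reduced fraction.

11/2

1. [C1‖L1]  r_C1² − 121/4 = 0  ⇒  r_C1 = 11/2 (r>0 drops 1)
2. [ext C1·C2]  r_C1² + (32/3)r_C1 − 1067/12 = 0  ⇒  r_C1 = 11/2 (r>0 drops 1)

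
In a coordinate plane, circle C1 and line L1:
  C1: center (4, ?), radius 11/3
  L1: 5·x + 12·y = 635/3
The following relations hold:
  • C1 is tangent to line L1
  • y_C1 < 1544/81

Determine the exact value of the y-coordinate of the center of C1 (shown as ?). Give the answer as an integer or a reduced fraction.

1. [C1‖L1]  y_C1² − (575/18)y_C1 + 718/3 = 0  ⇒  y_C1 = 12 or 359/18
2. given y_C1 < 1544/81: keep 12

12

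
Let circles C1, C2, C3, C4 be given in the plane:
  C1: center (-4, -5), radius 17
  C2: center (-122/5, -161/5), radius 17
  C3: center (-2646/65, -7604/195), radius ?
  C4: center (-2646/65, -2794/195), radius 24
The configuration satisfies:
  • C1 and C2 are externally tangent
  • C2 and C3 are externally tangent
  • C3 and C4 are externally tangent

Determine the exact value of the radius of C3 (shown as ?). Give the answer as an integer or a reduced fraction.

2/3

1. [ext C2·C3]  r_C3² + 34r_C3 − 208/9 = 0  ⇒  r_C3 = 2/3 (r>0 drops 1)
2. [ext C3·C4]  r_C3² + 48r_C3 − 292/9 = 0  ⇒  r_C3 = 2/3 (r>0 drops 1)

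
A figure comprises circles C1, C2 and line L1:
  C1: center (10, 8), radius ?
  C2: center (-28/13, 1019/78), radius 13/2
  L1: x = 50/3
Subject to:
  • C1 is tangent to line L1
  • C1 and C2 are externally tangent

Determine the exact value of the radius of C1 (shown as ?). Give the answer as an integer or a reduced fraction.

1. [C1‖L1]  r_C1² − 400/9 = 0  ⇒  r_C1 = 20/3 (r>0 drops 1)
2. [ext C1·C2]  r_C1² + 13r_C1 − 1180/9 = 0  ⇒  r_C1 = 20/3 (r>0 drops 1)

20/3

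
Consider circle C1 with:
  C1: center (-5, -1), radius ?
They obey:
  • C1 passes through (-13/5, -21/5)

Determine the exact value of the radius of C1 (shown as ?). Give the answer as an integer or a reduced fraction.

4

1. [C1∋P]  r_C1² − 16 = 0  ⇒  r_C1 = 4 (r>0 drops 1)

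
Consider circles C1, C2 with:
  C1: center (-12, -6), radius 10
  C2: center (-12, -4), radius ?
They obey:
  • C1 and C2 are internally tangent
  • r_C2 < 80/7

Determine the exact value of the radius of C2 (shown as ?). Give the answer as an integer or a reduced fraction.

8

1. [int C1,C2]  r_C2² − 20r_C2 + 96 = 0  ⇒  r_C2 = 8 or 12
2. given r_C2 < 80/7: keep 8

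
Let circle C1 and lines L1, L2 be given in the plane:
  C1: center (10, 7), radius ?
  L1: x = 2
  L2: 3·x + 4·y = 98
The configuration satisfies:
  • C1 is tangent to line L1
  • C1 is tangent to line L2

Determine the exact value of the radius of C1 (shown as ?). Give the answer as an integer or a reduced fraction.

1. [C1‖L1]  r_C1² − 64 = 0  ⇒  r_C1 = 8 (r>0 drops 1)
2. [C1‖L2]  r_C1² − 64 = 0  ⇒  r_C1 = 8 (r>0 drops 1)

8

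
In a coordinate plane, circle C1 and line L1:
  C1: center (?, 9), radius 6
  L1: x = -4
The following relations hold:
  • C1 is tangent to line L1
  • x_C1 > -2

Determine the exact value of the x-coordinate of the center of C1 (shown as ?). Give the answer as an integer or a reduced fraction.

1. [C1‖L1]  x_C1² + 8x_C1 − 20 = 0  ⇒  x_C1 = -10 or 2
2. given x_C1 > -2: keep 2

2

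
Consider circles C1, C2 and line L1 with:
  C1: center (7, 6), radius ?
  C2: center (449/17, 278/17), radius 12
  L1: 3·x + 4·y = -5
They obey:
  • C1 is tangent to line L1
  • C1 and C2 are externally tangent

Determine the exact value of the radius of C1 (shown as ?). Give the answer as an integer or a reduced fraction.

10

1. [C1‖L1]  r_C1² − 100 = 0  ⇒  r_C1 = 10 (r>0 drops 1)
2. [ext C1·C2]  r_C1² + 24r_C1 − 340 = 0  ⇒  r_C1 = 10 (r>0 drops 1)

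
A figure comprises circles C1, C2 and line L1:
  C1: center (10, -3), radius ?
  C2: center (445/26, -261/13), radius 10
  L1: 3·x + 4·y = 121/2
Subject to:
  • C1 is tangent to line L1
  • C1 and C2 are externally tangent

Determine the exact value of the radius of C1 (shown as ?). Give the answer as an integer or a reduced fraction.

17/2

1. [C1‖L1]  r_C1² − 289/4 = 0  ⇒  r_C1 = 17/2 (r>0 drops 1)
2. [ext C1·C2]  r_C1² + 20r_C1 − 969/4 = 0  ⇒  r_C1 = 17/2 (r>0 drops 1)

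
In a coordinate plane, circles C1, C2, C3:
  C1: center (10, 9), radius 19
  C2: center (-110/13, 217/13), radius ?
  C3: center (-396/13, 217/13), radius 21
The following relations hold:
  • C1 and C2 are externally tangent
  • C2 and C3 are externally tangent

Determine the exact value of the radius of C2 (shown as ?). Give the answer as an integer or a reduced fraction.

1. [ext C1·C2]  r_C2² + 38r_C2 − 39 = 0  ⇒  r_C2 = 1 (r>0 drops 1)
2. [ext C2·C3]  r_C2² + 42r_C2 − 43 = 0  ⇒  r_C2 = 1 (r>0 drops 1)

1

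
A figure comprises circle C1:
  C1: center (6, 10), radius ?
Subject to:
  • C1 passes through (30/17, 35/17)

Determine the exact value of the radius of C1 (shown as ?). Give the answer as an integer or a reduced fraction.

1. [C1∋P]  r_C1² − 81 = 0  ⇒  r_C1 = 9 (r>0 drops 1)

9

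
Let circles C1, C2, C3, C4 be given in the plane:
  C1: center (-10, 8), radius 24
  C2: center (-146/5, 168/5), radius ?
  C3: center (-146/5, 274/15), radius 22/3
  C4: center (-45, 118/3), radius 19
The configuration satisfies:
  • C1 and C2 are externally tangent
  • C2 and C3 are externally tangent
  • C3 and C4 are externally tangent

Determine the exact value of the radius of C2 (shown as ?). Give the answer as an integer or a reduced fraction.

1. [ext C1·C2]  r_C2² + 48r_C2 − 448 = 0  ⇒  r_C2 = 8 (r>0 drops 1)
2. [ext C2·C3]  r_C2² + (44/3)r_C2 − 544/3 = 0  ⇒  r_C2 = 8 (r>0 drops 1)

8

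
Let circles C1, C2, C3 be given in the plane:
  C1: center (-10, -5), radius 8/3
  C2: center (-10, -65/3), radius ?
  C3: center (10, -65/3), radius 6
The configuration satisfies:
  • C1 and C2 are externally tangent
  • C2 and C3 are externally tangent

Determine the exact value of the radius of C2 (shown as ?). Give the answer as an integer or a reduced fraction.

14

1. [ext C1·C2]  r_C2² + (16/3)r_C2 − 812/3 = 0  ⇒  r_C2 = 14 (r>0 drops 1)
2. [ext C2·C3]  r_C2² + 12r_C2 − 364 = 0  ⇒  r_C2 = 14 (r>0 drops 1)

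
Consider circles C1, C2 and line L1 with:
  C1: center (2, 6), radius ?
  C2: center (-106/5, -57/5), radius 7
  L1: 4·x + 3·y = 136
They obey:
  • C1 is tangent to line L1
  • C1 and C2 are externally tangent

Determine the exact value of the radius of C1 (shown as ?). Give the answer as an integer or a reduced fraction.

1. [C1‖L1]  r_C1² − 484 = 0  ⇒  r_C1 = 22 (r>0 drops 1)
2. [ext C1·C2]  r_C1² + 14r_C1 − 792 = 0  ⇒  r_C1 = 22 (r>0 drops 1)

22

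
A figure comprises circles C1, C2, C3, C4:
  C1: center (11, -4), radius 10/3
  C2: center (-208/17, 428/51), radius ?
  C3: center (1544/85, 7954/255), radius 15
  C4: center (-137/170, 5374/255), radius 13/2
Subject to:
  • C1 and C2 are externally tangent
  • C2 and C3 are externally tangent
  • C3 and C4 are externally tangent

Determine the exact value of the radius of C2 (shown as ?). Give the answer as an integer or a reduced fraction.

1. [ext C1·C2]  r_C2² + (20/3)r_C2 − 2047/3 = 0  ⇒  r_C2 = 23 (r>0 drops 1)
2. [ext C2·C3]  r_C2² + 30r_C2 − 1219 = 0  ⇒  r_C2 = 23 (r>0 drops 1)

23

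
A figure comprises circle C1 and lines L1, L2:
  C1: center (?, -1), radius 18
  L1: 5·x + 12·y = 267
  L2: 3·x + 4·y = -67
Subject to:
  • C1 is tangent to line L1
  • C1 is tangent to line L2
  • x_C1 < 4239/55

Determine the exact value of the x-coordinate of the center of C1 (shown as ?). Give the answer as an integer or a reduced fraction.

9

1. [C1‖L1]  x_C1² − (558/5)x_C1 + 4617/5 = 0  ⇒  x_C1 = 9 or 513/5
2. [C1‖L2]  x_C1² + 42x_C1 − 459 = 0  ⇒  x_C1 = -51 or 9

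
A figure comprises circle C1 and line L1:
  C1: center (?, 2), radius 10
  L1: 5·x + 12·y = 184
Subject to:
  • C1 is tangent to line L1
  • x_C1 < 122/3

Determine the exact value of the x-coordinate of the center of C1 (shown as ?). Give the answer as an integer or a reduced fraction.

1. [C1‖L1]  x_C1² − 64x_C1 + 348 = 0  ⇒  x_C1 = 6 or 58
2. given x_C1 < 122/3: keep 6

6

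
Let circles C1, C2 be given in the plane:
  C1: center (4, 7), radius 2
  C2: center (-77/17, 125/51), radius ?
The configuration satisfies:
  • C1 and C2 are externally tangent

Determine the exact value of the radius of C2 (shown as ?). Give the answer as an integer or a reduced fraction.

23/3

1. [ext C1·C2]  r_C2² + 4r_C2 − 805/9 = 0  ⇒  r_C2 = 23/3 (r>0 drops 1)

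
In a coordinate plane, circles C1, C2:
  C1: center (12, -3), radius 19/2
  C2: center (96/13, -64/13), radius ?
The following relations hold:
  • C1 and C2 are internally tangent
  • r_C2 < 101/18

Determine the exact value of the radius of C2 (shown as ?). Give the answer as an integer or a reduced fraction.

1. [int C1,C2]  r_C2² − 19r_C2 + 261/4 = 0  ⇒  r_C2 = 9/2 or 29/2
2. given r_C2 < 101/18: keep 9/2

9/2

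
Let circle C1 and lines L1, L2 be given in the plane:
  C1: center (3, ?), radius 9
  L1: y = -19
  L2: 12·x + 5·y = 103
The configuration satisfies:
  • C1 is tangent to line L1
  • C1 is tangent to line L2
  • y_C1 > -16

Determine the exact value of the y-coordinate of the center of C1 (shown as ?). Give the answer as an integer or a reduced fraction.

1. [C1‖L1]  y_C1² + 38y_C1 + 280 = 0  ⇒  y_C1 = -28 or -10
2. [C1‖L2]  y_C1² − (134/5)y_C1 − 368 = 0  ⇒  y_C1 = -10 or 184/5

-10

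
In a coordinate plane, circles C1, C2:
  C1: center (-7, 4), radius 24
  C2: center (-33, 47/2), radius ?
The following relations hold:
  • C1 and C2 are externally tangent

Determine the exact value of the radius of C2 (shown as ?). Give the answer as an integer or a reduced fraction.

17/2

1. [ext C1·C2]  r_C2² + 48r_C2 − 1921/4 = 0  ⇒  r_C2 = 17/2 (r>0 drops 1)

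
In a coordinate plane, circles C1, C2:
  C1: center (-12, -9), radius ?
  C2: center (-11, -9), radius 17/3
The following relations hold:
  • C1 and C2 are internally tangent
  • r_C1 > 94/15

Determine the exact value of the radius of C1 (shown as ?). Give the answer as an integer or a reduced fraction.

1. [int C1,C2]  r_C1² − (34/3)r_C1 + 280/9 = 0  ⇒  r_C1 = 14/3 or 20/3
2. given r_C1 > 94/15: keep 20/3

20/3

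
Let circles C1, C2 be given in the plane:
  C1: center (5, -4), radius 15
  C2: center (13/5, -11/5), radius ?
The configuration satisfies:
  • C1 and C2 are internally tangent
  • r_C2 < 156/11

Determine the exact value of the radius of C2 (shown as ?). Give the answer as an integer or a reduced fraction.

1. [int C1,C2]  r_C2² − 30r_C2 + 216 = 0  ⇒  r_C2 = 12 or 18
2. given r_C2 < 156/11: keep 12

12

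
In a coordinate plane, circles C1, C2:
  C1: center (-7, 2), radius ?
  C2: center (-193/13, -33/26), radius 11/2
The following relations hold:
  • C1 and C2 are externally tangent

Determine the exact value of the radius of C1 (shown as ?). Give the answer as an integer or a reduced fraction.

3

1. [ext C1·C2]  r_C1² + 11r_C1 − 42 = 0  ⇒  r_C1 = 3 (r>0 drops 1)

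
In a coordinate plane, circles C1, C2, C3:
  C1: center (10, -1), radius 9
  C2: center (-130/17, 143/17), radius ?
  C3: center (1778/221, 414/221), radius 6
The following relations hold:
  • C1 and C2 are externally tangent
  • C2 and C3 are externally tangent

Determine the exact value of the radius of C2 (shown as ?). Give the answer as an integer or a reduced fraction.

1. [ext C1·C2]  r_C2² + 18r_C2 − 319 = 0  ⇒  r_C2 = 11 (r>0 drops 1)
2. [ext C2·C3]  r_C2² + 12r_C2 − 253 = 0  ⇒  r_C2 = 11 (r>0 drops 1)

11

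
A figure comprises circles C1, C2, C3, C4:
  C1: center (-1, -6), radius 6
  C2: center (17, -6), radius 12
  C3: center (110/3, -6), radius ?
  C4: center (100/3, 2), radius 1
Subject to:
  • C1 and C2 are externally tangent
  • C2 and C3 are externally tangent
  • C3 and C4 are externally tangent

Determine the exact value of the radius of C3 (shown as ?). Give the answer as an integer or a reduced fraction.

1. [ext C2·C3]  r_C3² + 24r_C3 − 2185/9 = 0  ⇒  r_C3 = 23/3 (r>0 drops 1)
2. [ext C3·C4]  r_C3² + 2r_C3 − 667/9 = 0  ⇒  r_C3 = 23/3 (r>0 drops 1)

23/3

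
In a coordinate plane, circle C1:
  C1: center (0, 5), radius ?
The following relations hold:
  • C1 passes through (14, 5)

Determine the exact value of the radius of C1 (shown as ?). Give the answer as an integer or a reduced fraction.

14

1. [C1∋P]  r_C1² − 196 = 0  ⇒  r_C1 = 14 (r>0 drops 1)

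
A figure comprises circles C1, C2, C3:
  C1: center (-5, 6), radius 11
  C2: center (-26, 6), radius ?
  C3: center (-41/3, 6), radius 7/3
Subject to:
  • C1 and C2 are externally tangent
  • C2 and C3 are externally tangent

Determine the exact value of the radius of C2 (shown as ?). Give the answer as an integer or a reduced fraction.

10

1. [ext C1·C2]  r_C2² + 22r_C2 − 320 = 0  ⇒  r_C2 = 10 (r>0 drops 1)
2. [ext C2·C3]  r_C2² + (14/3)r_C2 − 440/3 = 0  ⇒  r_C2 = 10 (r>0 drops 1)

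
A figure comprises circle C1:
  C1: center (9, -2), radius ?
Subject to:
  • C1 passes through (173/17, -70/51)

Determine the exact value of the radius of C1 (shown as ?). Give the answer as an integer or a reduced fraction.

1. [C1∋P]  r_C1² − 16/9 = 0  ⇒  r_C1 = 4/3 (r>0 drops 1)

4/3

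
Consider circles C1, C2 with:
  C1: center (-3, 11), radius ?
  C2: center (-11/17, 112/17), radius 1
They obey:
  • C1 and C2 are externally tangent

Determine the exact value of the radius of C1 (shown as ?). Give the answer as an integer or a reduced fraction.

4

1. [ext C1·C2]  r_C1² + 2r_C1 − 24 = 0  ⇒  r_C1 = 4 (r>0 drops 1)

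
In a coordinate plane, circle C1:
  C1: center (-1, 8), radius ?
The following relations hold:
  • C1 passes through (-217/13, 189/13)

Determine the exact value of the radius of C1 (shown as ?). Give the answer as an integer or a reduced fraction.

17

1. [C1∋P]  r_C1² − 289 = 0  ⇒  r_C1 = 17 (r>0 drops 1)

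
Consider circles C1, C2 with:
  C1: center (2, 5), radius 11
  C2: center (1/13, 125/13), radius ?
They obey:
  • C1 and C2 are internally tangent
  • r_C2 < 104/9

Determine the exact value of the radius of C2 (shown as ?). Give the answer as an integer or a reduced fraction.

6

1. [int C1,C2]  r_C2² − 22r_C2 + 96 = 0  ⇒  r_C2 = 6 or 16
2. given r_C2 < 104/9: keep 6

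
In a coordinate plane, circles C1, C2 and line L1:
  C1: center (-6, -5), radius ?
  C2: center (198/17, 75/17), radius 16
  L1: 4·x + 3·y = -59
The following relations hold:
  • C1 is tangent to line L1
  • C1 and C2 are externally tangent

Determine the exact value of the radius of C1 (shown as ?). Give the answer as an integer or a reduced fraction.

4

1. [C1‖L1]  r_C1² − 16 = 0  ⇒  r_C1 = 4 (r>0 drops 1)
2. [ext C1·C2]  r_C1² + 32r_C1 − 144 = 0  ⇒  r_C1 = 4 (r>0 drops 1)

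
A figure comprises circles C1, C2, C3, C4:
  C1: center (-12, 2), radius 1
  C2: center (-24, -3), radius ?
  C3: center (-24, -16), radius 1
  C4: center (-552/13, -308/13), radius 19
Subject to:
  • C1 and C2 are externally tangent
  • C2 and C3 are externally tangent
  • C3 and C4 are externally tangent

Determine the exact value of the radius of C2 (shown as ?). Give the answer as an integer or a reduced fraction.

12

1. [ext C1·C2]  r_C2² + 2r_C2 − 168 = 0  ⇒  r_C2 = 12 (r>0 drops 1)
2. [ext C2·C3]  r_C2² + 2r_C2 − 168 = 0  ⇒  r_C2 = 12 (r>0 drops 1)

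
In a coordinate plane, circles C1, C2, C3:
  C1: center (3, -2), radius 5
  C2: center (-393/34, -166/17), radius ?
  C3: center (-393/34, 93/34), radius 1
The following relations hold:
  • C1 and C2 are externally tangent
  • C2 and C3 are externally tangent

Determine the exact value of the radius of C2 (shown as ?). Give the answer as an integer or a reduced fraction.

23/2

1. [ext C1·C2]  r_C2² + 10r_C2 − 989/4 = 0  ⇒  r_C2 = 23/2 (r>0 drops 1)
2. [ext C2·C3]  r_C2² + 2r_C2 − 621/4 = 0  ⇒  r_C2 = 23/2 (r>0 drops 1)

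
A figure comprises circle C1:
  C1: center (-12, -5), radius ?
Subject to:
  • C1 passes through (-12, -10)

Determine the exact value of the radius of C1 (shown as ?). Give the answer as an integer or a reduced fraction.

1. [C1∋P]  r_C1² − 25 = 0  ⇒  r_C1 = 5 (r>0 drops 1)

5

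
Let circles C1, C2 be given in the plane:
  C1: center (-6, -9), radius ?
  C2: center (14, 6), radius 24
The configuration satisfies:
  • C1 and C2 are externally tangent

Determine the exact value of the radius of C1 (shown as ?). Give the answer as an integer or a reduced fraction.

1. [ext C1·C2]  r_C1² + 48r_C1 − 49 = 0  ⇒  r_C1 = 1 (r>0 drops 1)

1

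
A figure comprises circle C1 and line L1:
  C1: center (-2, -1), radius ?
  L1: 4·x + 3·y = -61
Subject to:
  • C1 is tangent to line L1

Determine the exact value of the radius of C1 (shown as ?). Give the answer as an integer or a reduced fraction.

10

1. [C1‖L1]  r_C1² − 100 = 0  ⇒  r_C1 = 10 (r>0 drops 1)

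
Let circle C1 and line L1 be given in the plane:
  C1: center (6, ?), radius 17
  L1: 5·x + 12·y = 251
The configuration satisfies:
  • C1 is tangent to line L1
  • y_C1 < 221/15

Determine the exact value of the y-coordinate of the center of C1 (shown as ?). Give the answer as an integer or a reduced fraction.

0

1. [C1‖L1]  y_C1² − (221/6)y_C1 = 0  ⇒  y_C1 = 0 or 221/6
2. given y_C1 < 221/15: keep 0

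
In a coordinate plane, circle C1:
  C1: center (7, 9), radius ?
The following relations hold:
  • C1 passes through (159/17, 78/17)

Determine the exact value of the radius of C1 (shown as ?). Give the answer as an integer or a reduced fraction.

1. [C1∋P]  r_C1² − 25 = 0  ⇒  r_C1 = 5 (r>0 drops 1)

5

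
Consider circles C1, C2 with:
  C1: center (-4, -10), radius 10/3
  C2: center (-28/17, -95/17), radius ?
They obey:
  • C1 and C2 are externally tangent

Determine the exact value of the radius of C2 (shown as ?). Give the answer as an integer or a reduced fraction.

5/3

1. [ext C1·C2]  r_C2² + (20/3)r_C2 − 125/9 = 0  ⇒  r_C2 = 5/3 (r>0 drops 1)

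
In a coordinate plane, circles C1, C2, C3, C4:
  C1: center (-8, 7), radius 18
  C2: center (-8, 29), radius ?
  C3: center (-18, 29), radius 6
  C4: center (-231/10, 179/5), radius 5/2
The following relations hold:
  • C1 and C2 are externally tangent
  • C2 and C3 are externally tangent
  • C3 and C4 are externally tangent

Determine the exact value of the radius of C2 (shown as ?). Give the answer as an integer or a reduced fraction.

1. [ext C1·C2]  r_C2² + 36r_C2 − 160 = 0  ⇒  r_C2 = 4 (r>0 drops 1)
2. [ext C2·C3]  r_C2² + 12r_C2 − 64 = 0  ⇒  r_C2 = 4 (r>0 drops 1)

4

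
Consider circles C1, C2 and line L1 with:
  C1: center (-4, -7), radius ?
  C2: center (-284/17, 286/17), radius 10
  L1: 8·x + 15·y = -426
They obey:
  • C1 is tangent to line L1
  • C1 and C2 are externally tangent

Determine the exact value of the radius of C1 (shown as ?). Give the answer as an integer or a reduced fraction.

17

1. [C1‖L1]  r_C1² − 289 = 0  ⇒  r_C1 = 17 (r>0 drops 1)
2. [ext C1·C2]  r_C1² + 20r_C1 − 629 = 0  ⇒  r_C1 = 17 (r>0 drops 1)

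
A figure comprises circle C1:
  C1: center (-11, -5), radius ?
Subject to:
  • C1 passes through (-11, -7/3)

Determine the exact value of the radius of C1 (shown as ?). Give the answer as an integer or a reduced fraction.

8/3

1. [C1∋P]  r_C1² − 64/9 = 0  ⇒  r_C1 = 8/3 (r>0 drops 1)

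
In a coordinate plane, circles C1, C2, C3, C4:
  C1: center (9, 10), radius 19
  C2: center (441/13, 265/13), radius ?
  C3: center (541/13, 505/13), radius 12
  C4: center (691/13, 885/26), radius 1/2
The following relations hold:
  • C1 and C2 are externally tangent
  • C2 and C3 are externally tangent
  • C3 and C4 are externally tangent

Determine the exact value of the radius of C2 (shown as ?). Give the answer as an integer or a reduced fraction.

1. [ext C1·C2]  r_C2² + 38r_C2 − 368 = 0  ⇒  r_C2 = 8 (r>0 drops 1)
2. [ext C2·C3]  r_C2² + 24r_C2 − 256 = 0  ⇒  r_C2 = 8 (r>0 drops 1)

8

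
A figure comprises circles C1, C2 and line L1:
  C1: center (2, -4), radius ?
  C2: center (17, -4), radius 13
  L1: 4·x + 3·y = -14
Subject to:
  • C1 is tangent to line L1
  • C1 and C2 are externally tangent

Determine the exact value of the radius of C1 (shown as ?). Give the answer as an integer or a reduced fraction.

2

1. [C1‖L1]  r_C1² − 4 = 0  ⇒  r_C1 = 2 (r>0 drops 1)
2. [ext C1·C2]  r_C1² + 26r_C1 − 56 = 0  ⇒  r_C1 = 2 (r>0 drops 1)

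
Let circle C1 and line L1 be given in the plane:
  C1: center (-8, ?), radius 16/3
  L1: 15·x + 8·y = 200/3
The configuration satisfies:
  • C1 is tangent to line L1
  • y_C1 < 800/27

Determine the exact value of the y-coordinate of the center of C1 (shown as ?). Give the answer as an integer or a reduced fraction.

12

1. [C1‖L1]  y_C1² − (140/3)y_C1 + 416 = 0  ⇒  y_C1 = 12 or 104/3
2. given y_C1 < 800/27: keep 12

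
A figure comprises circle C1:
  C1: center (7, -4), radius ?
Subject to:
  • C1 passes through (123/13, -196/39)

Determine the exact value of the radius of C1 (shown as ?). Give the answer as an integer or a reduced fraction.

8/3

1. [C1∋P]  r_C1² − 64/9 = 0  ⇒  r_C1 = 8/3 (r>0 drops 1)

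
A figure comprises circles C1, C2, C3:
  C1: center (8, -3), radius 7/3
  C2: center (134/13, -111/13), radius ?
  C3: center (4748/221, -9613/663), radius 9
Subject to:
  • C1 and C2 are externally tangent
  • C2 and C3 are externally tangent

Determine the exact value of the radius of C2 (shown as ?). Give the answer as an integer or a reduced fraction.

1. [ext C1·C2]  r_C2² + (14/3)r_C2 − 275/9 = 0  ⇒  r_C2 = 11/3 (r>0 drops 1)
2. [ext C2·C3]  r_C2² + 18r_C2 − 715/9 = 0  ⇒  r_C2 = 11/3 (r>0 drops 1)

11/3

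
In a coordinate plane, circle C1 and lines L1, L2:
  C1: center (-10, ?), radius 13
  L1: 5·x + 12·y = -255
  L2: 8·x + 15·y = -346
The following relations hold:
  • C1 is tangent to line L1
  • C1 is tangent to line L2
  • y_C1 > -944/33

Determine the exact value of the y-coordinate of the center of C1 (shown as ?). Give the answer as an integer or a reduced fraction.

1. [C1‖L1]  y_C1² + (205/6)y_C1 + 187/2 = 0  ⇒  y_C1 = -187/6 or -3
2. [C1‖L2]  y_C1² + (532/15)y_C1 + 487/5 = 0  ⇒  y_C1 = -487/15 or -3

-3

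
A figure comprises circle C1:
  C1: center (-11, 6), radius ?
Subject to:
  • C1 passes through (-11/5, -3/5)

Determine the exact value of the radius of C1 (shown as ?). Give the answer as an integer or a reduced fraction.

1. [C1∋P]  r_C1² − 121 = 0  ⇒  r_C1 = 11 (r>0 drops 1)

11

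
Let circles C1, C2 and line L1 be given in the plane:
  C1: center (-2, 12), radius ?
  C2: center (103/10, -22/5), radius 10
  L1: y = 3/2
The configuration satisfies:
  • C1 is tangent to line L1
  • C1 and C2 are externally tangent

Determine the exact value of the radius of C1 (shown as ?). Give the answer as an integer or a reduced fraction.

21/2

1. [C1‖L1]  r_C1² − 441/4 = 0  ⇒  r_C1 = 21/2 (r>0 drops 1)
2. [ext C1·C2]  r_C1² + 20r_C1 − 1281/4 = 0  ⇒  r_C1 = 21/2 (r>0 drops 1)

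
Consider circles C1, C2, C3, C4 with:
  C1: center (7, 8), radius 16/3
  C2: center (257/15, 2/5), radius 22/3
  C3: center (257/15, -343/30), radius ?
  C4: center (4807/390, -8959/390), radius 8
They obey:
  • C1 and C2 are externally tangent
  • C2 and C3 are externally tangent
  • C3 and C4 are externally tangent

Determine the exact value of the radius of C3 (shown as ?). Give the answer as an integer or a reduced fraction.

1. [ext C2·C3]  r_C3² + (44/3)r_C3 − 345/4 = 0  ⇒  r_C3 = 9/2 (r>0 drops 1)
2. [ext C3·C4]  r_C3² + 16r_C3 − 369/4 = 0  ⇒  r_C3 = 9/2 (r>0 drops 1)

9/2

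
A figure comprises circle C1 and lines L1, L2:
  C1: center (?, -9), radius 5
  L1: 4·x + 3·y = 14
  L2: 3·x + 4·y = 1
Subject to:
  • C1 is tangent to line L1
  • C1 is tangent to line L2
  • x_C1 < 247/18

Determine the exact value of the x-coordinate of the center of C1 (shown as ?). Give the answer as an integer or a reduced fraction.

1. [C1‖L1]  x_C1² − (41/2)x_C1 + 66 = 0  ⇒  x_C1 = 4 or 33/2
2. [C1‖L2]  x_C1² − (74/3)x_C1 + 248/3 = 0  ⇒  x_C1 = 4 or 62/3

4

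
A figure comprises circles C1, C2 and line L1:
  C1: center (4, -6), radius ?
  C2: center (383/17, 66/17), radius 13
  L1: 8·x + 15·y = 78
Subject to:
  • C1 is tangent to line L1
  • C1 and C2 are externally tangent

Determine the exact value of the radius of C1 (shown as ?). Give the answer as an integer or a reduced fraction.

8

1. [C1‖L1]  r_C1² − 64 = 0  ⇒  r_C1 = 8 (r>0 drops 1)
2. [ext C1·C2]  r_C1² + 26r_C1 − 272 = 0  ⇒  r_C1 = 8 (r>0 drops 1)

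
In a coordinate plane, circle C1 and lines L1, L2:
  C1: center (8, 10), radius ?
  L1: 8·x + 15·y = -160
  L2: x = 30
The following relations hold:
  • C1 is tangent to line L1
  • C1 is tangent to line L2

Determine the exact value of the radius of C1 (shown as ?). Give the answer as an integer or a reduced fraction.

1. [C1‖L1]  r_C1² − 484 = 0  ⇒  r_C1 = 22 (r>0 drops 1)
2. [C1‖L2]  r_C1² − 484 = 0  ⇒  r_C1 = 22 (r>0 drops 1)

22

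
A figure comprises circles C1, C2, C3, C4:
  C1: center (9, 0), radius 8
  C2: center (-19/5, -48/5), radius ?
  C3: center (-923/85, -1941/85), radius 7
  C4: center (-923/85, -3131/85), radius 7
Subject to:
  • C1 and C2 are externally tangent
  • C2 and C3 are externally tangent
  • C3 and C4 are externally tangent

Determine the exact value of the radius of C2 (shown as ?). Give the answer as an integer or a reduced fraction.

1. [ext C1·C2]  r_C2² + 16r_C2 − 192 = 0  ⇒  r_C2 = 8 (r>0 drops 1)
2. [ext C2·C3]  r_C2² + 14r_C2 − 176 = 0  ⇒  r_C2 = 8 (r>0 drops 1)

8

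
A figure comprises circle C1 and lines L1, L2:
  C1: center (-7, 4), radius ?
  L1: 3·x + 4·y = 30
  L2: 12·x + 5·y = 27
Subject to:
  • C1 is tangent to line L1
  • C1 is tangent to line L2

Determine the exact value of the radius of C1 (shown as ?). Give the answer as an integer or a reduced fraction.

7

1. [C1‖L1]  r_C1² − 49 = 0  ⇒  r_C1 = 7 (r>0 drops 1)
2. [C1‖L2]  r_C1² − 49 = 0  ⇒  r_C1 = 7 (r>0 drops 1)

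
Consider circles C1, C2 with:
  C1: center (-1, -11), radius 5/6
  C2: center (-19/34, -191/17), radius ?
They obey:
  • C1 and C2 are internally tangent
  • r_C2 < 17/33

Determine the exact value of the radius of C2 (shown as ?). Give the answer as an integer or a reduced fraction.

1/3

1. [int C1,C2]  r_C2² − (5/3)r_C2 + 4/9 = 0  ⇒  r_C2 = 1/3 or 4/3
2. given r_C2 < 17/33: keep 1/3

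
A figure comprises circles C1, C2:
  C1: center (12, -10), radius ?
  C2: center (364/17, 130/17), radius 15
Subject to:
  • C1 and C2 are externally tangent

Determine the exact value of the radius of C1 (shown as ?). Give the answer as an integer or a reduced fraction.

5

1. [ext C1·C2]  r_C1² + 30r_C1 − 175 = 0  ⇒  r_C1 = 5 (r>0 drops 1)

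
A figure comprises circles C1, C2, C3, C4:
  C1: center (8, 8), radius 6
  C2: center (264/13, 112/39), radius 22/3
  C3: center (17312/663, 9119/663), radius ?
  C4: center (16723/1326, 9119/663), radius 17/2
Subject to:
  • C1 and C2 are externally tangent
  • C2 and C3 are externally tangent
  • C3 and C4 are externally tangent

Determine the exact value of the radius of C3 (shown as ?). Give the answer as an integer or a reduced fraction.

1. [ext C2·C3]  r_C3² + (44/3)r_C3 − 295/3 = 0  ⇒  r_C3 = 5 (r>0 drops 1)
2. [ext C3·C4]  r_C3² + 17r_C3 − 110 = 0  ⇒  r_C3 = 5 (r>0 drops 1)

5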